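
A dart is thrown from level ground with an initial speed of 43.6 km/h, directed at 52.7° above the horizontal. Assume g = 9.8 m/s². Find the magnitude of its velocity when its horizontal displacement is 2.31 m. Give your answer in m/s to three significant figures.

9.84 m/s

Convert: 43.6 km/h = 43.6/3.6 = 12.11 m/s.
Horizontal component vₓ = 12.11 cos 52.7° = 7.339 m/s; vertical v_y0 = 12.11 sin 52.7° = 9.634 m/s.
x = vₓ t ⇒ t = 2.31/7.339 = 0.3147 s.
Vertical velocity there: v_y = v_y0 − g t = 9.634 − 9.80 × 0.3147 = 6.550 m/s.
Speed: √(vₓ² + v_y²) = √(7.339² + 6.550²) = 9.837 m/s.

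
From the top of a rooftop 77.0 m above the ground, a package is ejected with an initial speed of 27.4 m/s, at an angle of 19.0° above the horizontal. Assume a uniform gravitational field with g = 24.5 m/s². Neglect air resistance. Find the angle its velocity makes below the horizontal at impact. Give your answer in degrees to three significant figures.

67.3°

Resolve: vₓ = 27.40 cos 19.0° = 25.91 m/s and v_y0 = 27.40 sin 19.0° = 8.921 m/s.
Vertical motion (up positive, ground at y = 0): 12.25 t² − (8.921) t − 77.0 = 0, so t = (8.921 + √(8.921² + 2·24.5·77.0)) / 24.5 = (8.921 + 62.07) / 24.5 = 2.898 s.
At impact: v_y = v_y0 − g t = −62.07 m/s; vₓ = 25.91 m/s.
Angle below horizontal: arctan(|v_y|/vₓ) = arctan(62.07/25.91) = 67.34°.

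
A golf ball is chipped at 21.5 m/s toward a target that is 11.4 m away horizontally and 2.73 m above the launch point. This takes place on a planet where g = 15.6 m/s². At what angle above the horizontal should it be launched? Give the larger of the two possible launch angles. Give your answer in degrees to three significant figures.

78.0°

Trajectory: y = x tanθ − g x² (1 + tan²θ)/(2v₀²). With x = 11.4, y = 2.73, v₀ = 21.5, g = 15.6:
2.193 tan²θ − 11.4 tanθ + (4.923) = 0.
tanθ = [11.4 ± √(11.4² − 4 × 2.193 × (4.923))] / (2 × 2.193) = (11.4 ± 9.315) / 4.386, giving tanθ = 0.4753 or 4.723.
θ = 25.42° or 78.05°; the larger is 78.05°.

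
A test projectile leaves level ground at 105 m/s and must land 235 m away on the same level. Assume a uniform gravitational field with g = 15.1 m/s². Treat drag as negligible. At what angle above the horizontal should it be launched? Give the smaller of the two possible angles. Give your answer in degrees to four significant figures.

R = v₀² sin 2θ / g gives sin 2θ = gR/v₀² = 15.1·235/105² = 0.3219.
2θ = 18.78° or 180° − 18.78° = 161.2°, so θ = 9.388° or 80.61°.
The smaller angle is 9.388°.

9.388°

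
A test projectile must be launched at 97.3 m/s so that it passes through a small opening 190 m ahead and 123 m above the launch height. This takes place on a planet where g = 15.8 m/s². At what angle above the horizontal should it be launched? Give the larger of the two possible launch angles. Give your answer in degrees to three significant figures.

Trajectory: y = x tanθ − g x² (1 + tan²θ)/(2v₀²). With x = 190, y = 123, v₀ = 97.3, g = 15.8:
30.12 tan²θ − 190 tanθ + (153.1) = 0.
tanθ = [190 ± √(190² − 4 × 30.12 × (153.1))] / (2 × 30.12) = (190 ± 132.9) / 60.25, giving tanθ = 0.9486 or 5.359.
θ = 43.49° or 79.43°; the larger is 79.43°.

79.4°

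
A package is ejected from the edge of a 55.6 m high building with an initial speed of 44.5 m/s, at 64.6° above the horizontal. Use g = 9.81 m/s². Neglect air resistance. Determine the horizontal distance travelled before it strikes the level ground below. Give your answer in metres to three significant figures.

179 m

Horizontal component vₓ = 44.50 cos 64.6° = 19.09 m/s; vertical v_y0 = 44.50 sin 64.6° = 40.20 m/s.
The projectile lands when y = 55.6 + (40.20) t − ½·9.81·t² = 0. Positive root: t = (40.20 + √(40.20² + 2·9.81·55.6)) / 9.81 = (40.20 + 52.03) / 9.81 = 9.401 s.
Horizontal distance: R = vₓ t = 19.09 × 9.401 = 179.4 m.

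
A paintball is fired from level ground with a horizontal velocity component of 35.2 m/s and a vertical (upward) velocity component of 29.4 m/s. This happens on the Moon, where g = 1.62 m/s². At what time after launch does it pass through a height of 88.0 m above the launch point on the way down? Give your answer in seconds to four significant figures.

33.00 s

Require v_y0 t − ½ g t² = 88.0, i.e. 0.8100 t² − 29.40 t + 88.0 = 0.
t = [29.40 ± √(29.40² − 2·1.62·88.0)] / 1.62 = (29.40 ± 24.07) / 1.62, so t = 3.292 s or t = 33.00 s.
The descending-branch root is 33.00 s.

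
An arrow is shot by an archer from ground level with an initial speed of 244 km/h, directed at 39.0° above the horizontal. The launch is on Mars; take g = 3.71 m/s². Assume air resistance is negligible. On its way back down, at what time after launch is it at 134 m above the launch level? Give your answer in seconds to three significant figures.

Convert: 244 km/h = 244/3.6 = 67.78 m/s.
vₓ = 67.78 cos 39.0° = 52.67 m/s; v_y0 = 67.78 sin 39.0° = 42.65 m/s.
Height y(t) = 42.65 t − 1.855 t² = 134 gives 1.855 t² − 42.65 t + 134 = 0.
Quadratic formula: t = (42.65 ± √825.08) / 3.71 = (42.65 ± 28.72) / 3.71 → t = 3.755 s or 19.24 s.
The descending-branch root is 19.24 s.

19.2 s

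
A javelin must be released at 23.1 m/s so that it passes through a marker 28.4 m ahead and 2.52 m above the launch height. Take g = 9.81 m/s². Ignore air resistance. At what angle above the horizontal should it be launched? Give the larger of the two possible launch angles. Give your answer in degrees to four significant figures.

Trajectory: y = x tanθ − g x² (1 + tan²θ)/(2v₀²). With x = 28.4, y = 2.52, v₀ = 23.1, g = 9.81:
7.414 tan²θ − 28.4 tanθ + (9.934) = 0.
tanθ = [28.4 ± √(28.4² − 4 × 7.414 × (9.934))] / (2 × 7.414) = (28.4 ± 22.63) / 14.83, giving tanθ = 0.3894 or 3.441.
θ = 21.27° or 73.80°; the larger is 73.80°.

73.80°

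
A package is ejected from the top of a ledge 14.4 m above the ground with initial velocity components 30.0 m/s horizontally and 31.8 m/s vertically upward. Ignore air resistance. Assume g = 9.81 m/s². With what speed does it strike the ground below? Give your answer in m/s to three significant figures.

46.8 m/s

The projectile lands when y = 14.4 + (31.80) t − ½·9.81·t² = 0. Positive root: t = (31.80 + √(31.80² + 2·9.81·14.4)) / 9.81 = (31.80 + 35.97) / 9.81 = 6.908 s.
Vertical velocity at impact: v_y = v_y0 − g t = 31.80 − 9.81 × 6.908 = −35.97 m/s.
Speed: |v| = √(vₓ² + v_y²) = √(30.00² + 35.97²) = 46.84 m/s.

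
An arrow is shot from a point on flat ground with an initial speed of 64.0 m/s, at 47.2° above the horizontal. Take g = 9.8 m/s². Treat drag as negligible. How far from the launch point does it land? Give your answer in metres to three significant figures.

Resolve: vₓ = 64.00 cos 47.2° = 43.48 m/s and v_y0 = 64.00 sin 47.2° = 46.96 m/s.
Flight time T = 2 v_y0 / g = 9.583 s.
Range: R = vₓ T = 43.48 × 9.583 = 416.7 m.

417 m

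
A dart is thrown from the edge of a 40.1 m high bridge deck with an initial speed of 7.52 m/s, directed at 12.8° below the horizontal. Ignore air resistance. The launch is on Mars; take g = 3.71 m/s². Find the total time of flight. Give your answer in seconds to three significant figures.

4.22 s

Resolve: vₓ = 7.520 cos 12.8° = 7.333 m/s and v_y0 = −1.666 m/s (downward).
Vertical motion (up positive, ground at y = 0): 1.855 t² − (−1.666) t − 40.1 = 0, so t = (−1.666 + √(1.666² + 2·3.71·40.1)) / 3.71 = (−1.666 + 17.33) / 3.71 = 4.222 s.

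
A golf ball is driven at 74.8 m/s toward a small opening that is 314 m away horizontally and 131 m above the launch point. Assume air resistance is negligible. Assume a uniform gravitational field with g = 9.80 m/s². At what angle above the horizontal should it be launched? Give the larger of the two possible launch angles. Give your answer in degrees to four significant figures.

69.72°

Trajectory: y = x tanθ − g x² (1 + tan²θ)/(2v₀²). With x = 314, y = 131, v₀ = 74.8, g = 9.80:
86.35 tan²θ − 314 tanθ + (217.3) = 0.
tanθ = [314 ± √(314² − 4 × 86.35 × (217.3))] / (2 × 86.35) = (314 ± 153.4) / 172.7, giving tanθ = 0.9301 or 2.706.
θ = 42.92° or 69.72°; the larger is 69.72°.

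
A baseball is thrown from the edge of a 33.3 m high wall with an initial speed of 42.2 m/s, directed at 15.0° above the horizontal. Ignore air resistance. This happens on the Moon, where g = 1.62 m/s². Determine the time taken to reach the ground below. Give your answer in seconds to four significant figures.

Components: vₓ = 42.20 cos 15.0° = 40.76 m/s, v_y0 = 42.20 sin 15.0° = 10.92 m/s.
Vertical motion (up positive, ground at y = 0): 0.8100 t² − (10.92) t − 33.3 = 0, so t = (10.92 + √(10.92² + 2·1.62·33.3)) / 1.62 = (10.92 + 15.07) / 1.62 = 16.05 s.

16.05 s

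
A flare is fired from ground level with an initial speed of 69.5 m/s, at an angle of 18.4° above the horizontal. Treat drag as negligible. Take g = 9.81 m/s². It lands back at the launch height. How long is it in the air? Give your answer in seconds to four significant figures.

vₓ = 69.50 cos 18.4° = 65.95 m/s; v_y0 = 69.50 sin 18.4° = 21.94 m/s.
Time of flight on level ground: T = 2 v_y0 / g = 2 × 21.94 / 9.81 = 4.472 s.

4.472 s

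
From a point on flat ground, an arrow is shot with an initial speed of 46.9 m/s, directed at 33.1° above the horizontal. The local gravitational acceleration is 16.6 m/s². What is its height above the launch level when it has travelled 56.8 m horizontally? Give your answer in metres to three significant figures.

vₓ = 46.90 cos 33.1° = 39.29 m/s; v_y0 = 46.90 sin 33.1° = 25.61 m/s.
At x = 56.8 m, t = x/vₓ = 56.8/39.29 = 1.446 s.
Height: y = v_y0 t − ½ g t² = 25.61 × 1.446 − 8.300 × 1.446² = 37.03 − 17.35 = 19.68 m.

19.7 m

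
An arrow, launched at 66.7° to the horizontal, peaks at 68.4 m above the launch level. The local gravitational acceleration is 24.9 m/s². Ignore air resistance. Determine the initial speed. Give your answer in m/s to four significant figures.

At the peak v_y = 0, so v_y0 = √(2gH) = √(2 × 24.9 × 68.4) = 58.36 m/s.
v_y0 = v₀ sin θ ⇒ v₀ = 58.36 / sin 66.7° = 63.55 m/s.

63.55 m/s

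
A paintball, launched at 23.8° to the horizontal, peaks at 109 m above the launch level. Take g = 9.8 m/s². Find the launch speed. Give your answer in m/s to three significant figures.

115 m/s

At the peak v_y = 0, so v_y0 = √(2gH) = √(2 × 9.80 × 109) = 46.22 m/s.
v_y0 = v₀ sin θ ⇒ v₀ = 46.22 / sin 23.8° = 114.5 m/s.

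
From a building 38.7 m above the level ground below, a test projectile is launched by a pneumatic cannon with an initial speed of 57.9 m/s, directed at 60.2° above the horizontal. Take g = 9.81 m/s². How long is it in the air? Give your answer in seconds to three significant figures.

Resolve: vₓ = 57.90 cos 60.2° = 28.77 m/s and v_y0 = 57.90 sin 60.2° = 50.24 m/s.
With up positive and y = 0 at the ground: y(t) = 38.7 + (50.24) t − 4.905 t². Setting y = 0 and taking the positive root: t = [50.24 + √(50.24² + 2·9.81·38.7)] / 9.81 = (50.24 + 57.30) / 9.81 = 10.96 s.

11.0 s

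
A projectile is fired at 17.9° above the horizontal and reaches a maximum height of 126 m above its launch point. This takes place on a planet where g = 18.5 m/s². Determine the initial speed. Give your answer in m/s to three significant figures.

222 m/s

At the peak v_y = 0, so v_y0 = √(2gH) = √(2 × 18.5 × 126) = 68.28 m/s.
v_y0 = v₀ sin θ ⇒ v₀ = 68.28 / sin 17.9° = 222.1 m/s.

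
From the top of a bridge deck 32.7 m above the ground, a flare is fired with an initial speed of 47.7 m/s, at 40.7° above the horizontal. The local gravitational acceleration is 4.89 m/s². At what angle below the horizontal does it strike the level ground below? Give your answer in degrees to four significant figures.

Resolve: vₓ = 47.70 cos 40.7° = 36.16 m/s and v_y0 = 47.70 sin 40.7° = 31.11 m/s.
Vertical motion (up positive, ground at y = 0): 2.445 t² − (31.11) t − 32.7 = 0, so t = (31.11 + √(31.11² + 2·4.89·32.7)) / 4.89 = (31.11 + 35.88) / 4.89 = 13.70 s.
At impact: v_y = v_y0 − g t = −35.88 m/s; vₓ = 36.16 m/s.
Angle below horizontal: arctan(|v_y|/vₓ) = arctan(35.88/36.16) = 44.77°.

44.77°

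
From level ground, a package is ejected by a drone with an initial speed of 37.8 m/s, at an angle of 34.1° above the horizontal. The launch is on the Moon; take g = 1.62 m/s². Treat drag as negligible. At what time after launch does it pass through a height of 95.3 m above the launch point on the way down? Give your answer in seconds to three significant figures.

Resolve: vₓ = 37.80 cos 34.1° = 31.30 m/s and v_y0 = 37.80 sin 34.1° = 21.19 m/s.
Require v_y0 t − ½ g t² = 95.3, i.e. 0.8100 t² − 21.19 t + 95.3 = 0.
Quadratic formula: t = (21.19 ± √140.34) / 1.62 = (21.19 ± 11.85) / 1.62 → t = 5.769 s or 20.39 s.
The descending-branch root is 20.39 s.

20.4 s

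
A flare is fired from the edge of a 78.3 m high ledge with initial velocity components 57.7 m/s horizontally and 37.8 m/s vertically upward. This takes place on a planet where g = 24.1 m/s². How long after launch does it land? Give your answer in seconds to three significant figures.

4.56 s

The projectile lands when y = 78.3 + (37.80) t − ½·24.1·t² = 0. Positive root: t = (37.80 + √(37.80² + 2·24.1·78.3)) / 24.1 = (37.80 + 72.13) / 24.1 = 4.561 s.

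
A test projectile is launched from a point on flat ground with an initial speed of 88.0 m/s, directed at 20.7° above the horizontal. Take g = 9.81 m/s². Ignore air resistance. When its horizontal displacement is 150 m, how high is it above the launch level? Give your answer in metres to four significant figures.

40.39 m

Components: vₓ = 88.00 cos 20.7° = 82.32 m/s, v_y0 = 88.00 sin 20.7° = 31.11 m/s.
x = vₓ t ⇒ t = 150/82.32 = 1.822 s.
Height: y = v_y0 t − ½ g t² = 31.11 × 1.822 − 4.905 × 1.822² = 56.68 − 16.29 = 40.39 m.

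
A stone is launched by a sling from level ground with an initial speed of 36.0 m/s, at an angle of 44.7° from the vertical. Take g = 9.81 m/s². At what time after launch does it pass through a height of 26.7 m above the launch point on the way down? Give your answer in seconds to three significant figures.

Components: vₓ = 36.00 sin 44.7° = 25.32 m/s, v_y0 = 36.00 cos 44.7° = 25.59 m/s.
Height y(t) = 25.59 t − 4.905 t² = 26.7 gives 4.905 t² − 25.59 t + 26.7 = 0.
Quadratic formula: t = (25.59 ± √130.93) / 9.81 = (25.59 ± 11.44) / 9.81 → t = 1.442 s or 3.775 s.
The descending-branch root is 3.775 s.

3.77 s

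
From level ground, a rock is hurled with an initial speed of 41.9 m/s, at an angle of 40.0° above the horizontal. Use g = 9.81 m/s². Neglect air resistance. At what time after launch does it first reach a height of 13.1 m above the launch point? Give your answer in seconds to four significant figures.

0.5394 s

Horizontal component vₓ = 41.90 cos 40.0° = 32.10 m/s; vertical v_y0 = 41.90 sin 40.0° = 26.93 m/s.
Height y(t) = 26.93 t − 4.905 t² = 13.1 gives 4.905 t² − 26.93 t + 13.1 = 0.
t = [26.93 ± √(26.93² − 2·9.81·13.1)] / 9.81 = (26.93 ± 21.64) / 9.81, so t = 0.5394 s or t = 4.952 s.
The first (ascending) time is 0.5394 s.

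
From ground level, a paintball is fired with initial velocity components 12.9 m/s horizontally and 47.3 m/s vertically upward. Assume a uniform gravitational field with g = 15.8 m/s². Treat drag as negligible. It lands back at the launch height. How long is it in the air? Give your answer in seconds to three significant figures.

It returns to y = 0 when t = 2 v_y0 / g = 2(47.30)/15.8 = 5.987 s.

5.99 s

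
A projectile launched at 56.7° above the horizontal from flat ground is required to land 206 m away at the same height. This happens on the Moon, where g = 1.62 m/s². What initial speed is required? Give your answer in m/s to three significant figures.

19.1 m/s

On level ground R = v₀² sin 2θ / g ⇒ v₀ = √(gR / sin 2θ).
v₀ = √(1.62 × 206 / sin 113.4°) = √(333.7 / 0.9178) = √363.63 = 19.07 m/s.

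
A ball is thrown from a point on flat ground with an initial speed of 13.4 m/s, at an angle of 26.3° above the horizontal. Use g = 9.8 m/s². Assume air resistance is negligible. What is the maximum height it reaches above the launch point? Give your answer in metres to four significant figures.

vₓ = 13.40 cos 26.3° = 12.01 m/s; v_y0 = 13.40 sin 26.3° = 5.937 m/s.
At the apex v_y = 0, so H = v_y0²/(2g) = 5.937²/19.60 = 1.798 m.

1.798 m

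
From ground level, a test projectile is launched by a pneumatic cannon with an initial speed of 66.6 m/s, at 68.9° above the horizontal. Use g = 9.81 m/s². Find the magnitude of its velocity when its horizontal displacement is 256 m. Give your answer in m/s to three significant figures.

Resolve: vₓ = 66.60 cos 68.9° = 23.98 m/s and v_y0 = 66.60 sin 68.9° = 62.13 m/s.
x = vₓ t ⇒ t = 256/23.98 = 10.68 s.
Vertical velocity there: v_y = v_y0 − g t = 62.13 − 9.81 × 10.68 = −42.61 m/s.
Speed: √(vₓ² + v_y²) = √(23.98² + 42.61²) = 48.89 m/s.

48.9 m/s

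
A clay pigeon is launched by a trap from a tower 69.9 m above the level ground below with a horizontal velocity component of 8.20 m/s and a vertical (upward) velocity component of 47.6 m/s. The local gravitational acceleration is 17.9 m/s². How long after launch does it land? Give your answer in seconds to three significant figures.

6.52 s

The projectile lands when y = 69.9 + (47.60) t − ½·17.9·t² = 0. Positive root: t = (47.60 + √(47.60² + 2·17.9·69.9)) / 17.9 = (47.60 + 69.05) / 17.9 = 6.517 s.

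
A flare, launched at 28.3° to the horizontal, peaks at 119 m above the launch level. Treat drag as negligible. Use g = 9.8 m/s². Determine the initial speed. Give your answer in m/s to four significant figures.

101.9 m/s

At the peak v_y = 0, so v_y0 = √(2gH) = √(2 × 9.80 × 119) = 48.29 m/s.
v_y0 = v₀ sin θ ⇒ v₀ = 48.29 / sin 28.3° = 101.9 m/s.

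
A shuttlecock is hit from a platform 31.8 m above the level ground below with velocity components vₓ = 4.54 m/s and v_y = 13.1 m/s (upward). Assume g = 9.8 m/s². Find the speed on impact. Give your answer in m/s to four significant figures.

28.56 m/s

The projectile lands when y = 31.8 + (13.10) t − ½·9.80·t² = 0. Positive root: t = (13.10 + √(13.10² + 2·9.80·31.8)) / 9.80 = (13.10 + 28.19) / 9.80 = 4.214 s.
Vertical velocity at impact: v_y = v_y0 − g t = 13.10 − 9.80 × 4.214 = −28.19 m/s.
Speed: |v| = √(vₓ² + v_y²) = √(4.540² + 28.19²) = 28.56 m/s.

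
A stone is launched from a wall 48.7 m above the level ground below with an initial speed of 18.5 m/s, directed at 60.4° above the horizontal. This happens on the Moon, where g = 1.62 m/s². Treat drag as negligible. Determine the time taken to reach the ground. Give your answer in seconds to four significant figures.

22.53 s

Resolve: vₓ = 18.50 cos 60.4° = 9.138 m/s and v_y0 = 18.50 sin 60.4° = 16.09 m/s.
Vertical motion (up positive, ground at y = 0): 0.8100 t² − (16.09) t − 48.7 = 0, so t = (16.09 + √(16.09² + 2·1.62·48.7)) / 1.62 = (16.09 + 20.41) / 1.62 = 22.53 s.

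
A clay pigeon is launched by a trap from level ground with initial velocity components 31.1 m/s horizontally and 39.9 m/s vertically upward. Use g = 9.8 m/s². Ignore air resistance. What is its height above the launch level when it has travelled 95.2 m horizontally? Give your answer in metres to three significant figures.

76.2 m

x = vₓ t ⇒ t = 95.2/31.10 = 3.061 s.
Height: y = v_y0 t − ½ g t² = 39.90 × 3.061 − 4.900 × 3.061² = 122.1 − 45.91 = 76.22 m.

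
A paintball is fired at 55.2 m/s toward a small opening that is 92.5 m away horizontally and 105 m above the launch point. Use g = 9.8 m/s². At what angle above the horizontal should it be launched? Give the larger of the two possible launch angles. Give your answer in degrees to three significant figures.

Trajectory: y = x tanθ − g x² (1 + tan²θ)/(2v₀²). With x = 92.5, y = 105, v₀ = 55.2, g = 9.80:
13.76 tan²θ − 92.5 tanθ + (118.8) = 0.
tanθ = [92.5 ± √(92.5² − 4 × 13.76 × (118.8))] / (2 × 13.76) = (92.5 ± 44.94) / 27.52, giving tanθ = 1.728 or 4.995.
θ = 59.94° or 78.68°; the larger is 78.68°.

78.7°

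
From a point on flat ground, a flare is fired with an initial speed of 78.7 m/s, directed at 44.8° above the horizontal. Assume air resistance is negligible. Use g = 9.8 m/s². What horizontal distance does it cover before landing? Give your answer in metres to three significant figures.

vₓ = 78.70 cos 44.8° = 55.84 m/s; v_y0 = 78.70 sin 44.8° = 55.45 m/s.
Time aloft: T = 2 v_y0 / g = 2 × 55.45 / 9.80 = 11.32 s.
Horizontal distance R = vₓ T = 55.84 × 11.32 = 632.0 m.

632 m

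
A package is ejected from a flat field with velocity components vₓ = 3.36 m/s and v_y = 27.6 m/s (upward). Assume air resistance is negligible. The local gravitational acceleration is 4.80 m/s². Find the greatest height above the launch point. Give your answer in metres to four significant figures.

79.35 m

At the apex v_y = 0, so H = v_y0²/(2g) = 27.60²/9.600 = 79.35 m.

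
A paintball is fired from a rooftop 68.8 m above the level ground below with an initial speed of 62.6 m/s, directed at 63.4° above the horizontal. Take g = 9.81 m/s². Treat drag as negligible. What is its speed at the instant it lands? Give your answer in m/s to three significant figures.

Components: vₓ = 62.60 cos 63.4° = 28.03 m/s, v_y0 = 62.60 sin 63.4° = 55.97 m/s.
The projectile lands when y = 68.8 + (55.97) t − ½·9.81·t² = 0. Positive root: t = (55.97 + √(55.97² + 2·9.81·68.8)) / 9.81 = (55.97 + 66.95) / 9.81 = 12.53 s.
Vertical velocity at impact: v_y = v_y0 − g t = 55.97 − 9.81 × 12.53 = −66.95 m/s.
Speed: |v| = √(vₓ² + v_y²) = √(28.03² + 66.95²) = 72.59 m/s.

72.6 m/s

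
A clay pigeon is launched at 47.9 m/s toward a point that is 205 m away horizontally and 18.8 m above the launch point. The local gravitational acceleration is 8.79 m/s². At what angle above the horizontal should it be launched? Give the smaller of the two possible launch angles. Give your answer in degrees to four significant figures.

Trajectory: y = x tanθ − g x² (1 + tan²θ)/(2v₀²). With x = 205, y = 18.8, v₀ = 47.9, g = 8.79:
80.50 tan²θ − 205 tanθ + (99.30) = 0.
tanθ = [205 ± √(205² − 4 × 80.50 × (99.30))] / (2 × 80.50) = (205 ± 100.3) / 161.0, giving tanθ = 0.6506 or 1.896.
θ = 33.05° or 62.19°; the smaller is 33.05°.

33.05°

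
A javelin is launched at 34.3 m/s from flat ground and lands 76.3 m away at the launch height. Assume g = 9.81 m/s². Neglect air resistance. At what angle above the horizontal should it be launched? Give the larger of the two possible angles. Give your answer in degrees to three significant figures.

Level-ground range R = v₀² sin(2θ)/g ⇒ sin(2θ) = gR/v₀² = 9.81 × 76.3 / 34.3² = 0.6362.
2θ = 39.51° or 180° − 39.51° = 140.5°, so θ = 19.76° or 70.24°.
The larger angle is 70.24°.

70.2°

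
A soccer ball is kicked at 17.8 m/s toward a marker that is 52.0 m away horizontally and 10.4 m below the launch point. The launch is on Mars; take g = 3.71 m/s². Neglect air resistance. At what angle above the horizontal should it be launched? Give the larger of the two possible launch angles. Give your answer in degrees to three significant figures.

72.5°

Trajectory: y = x tanθ − g x² (1 + tan²θ)/(2v₀²). With x = 52.0, y = −10.4, v₀ = 17.8, g = 3.71:
15.83 tan²θ − 52.0 tanθ + (5.431) = 0.
tanθ = [52.0 ± √(52.0² − 4 × 15.83 × (5.431))] / (2 × 15.83) = (52.0 ± 48.58) / 31.66, giving tanθ = 0.1080 or 3.177.
θ = 6.164° or 72.53°; the larger is 72.53°.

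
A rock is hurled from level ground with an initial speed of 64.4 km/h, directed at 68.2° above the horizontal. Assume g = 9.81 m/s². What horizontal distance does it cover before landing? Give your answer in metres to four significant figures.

Convert: 64.4 km/h = 64.4/3.6 = 17.89 m/s.
Horizontal component vₓ = 17.89 cos 68.2° = 6.643 m/s; vertical v_y0 = 17.89 sin 68.2° = 16.61 m/s.
Flight time T = 2 v_y0 / g = 3.386 s.
Horizontal distance R = vₓ T = 6.643 × 3.386 = 22.50 m.

22.50 m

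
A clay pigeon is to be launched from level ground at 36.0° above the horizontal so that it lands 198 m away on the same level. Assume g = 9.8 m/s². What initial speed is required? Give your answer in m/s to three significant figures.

Level-ground range: R = v₀² sin(2θ)/g, so v₀ = √(gR / sin 2θ).
v₀ = √(9.80 × 198 / sin 72.00°) = √(1940 / 0.9511) = √2040.3 = 45.17 m/s.

45.2 m/s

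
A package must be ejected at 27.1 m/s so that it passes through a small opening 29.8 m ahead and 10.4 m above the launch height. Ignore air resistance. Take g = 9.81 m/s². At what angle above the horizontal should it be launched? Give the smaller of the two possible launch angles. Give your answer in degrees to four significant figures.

32.05°

Trajectory: y = x tanθ − g x² (1 + tan²θ)/(2v₀²). With x = 29.8, y = 10.4, v₀ = 27.1, g = 9.81:
5.931 tan²θ − 29.8 tanθ + (16.33) = 0.
tanθ = [29.8 ± √(29.8² − 4 × 5.931 × (16.33))] / (2 × 5.931) = (29.8 ± 22.37) / 11.86, giving tanθ = 0.6260 or 4.398.
θ = 32.05° or 77.19°; the smaller is 32.05°.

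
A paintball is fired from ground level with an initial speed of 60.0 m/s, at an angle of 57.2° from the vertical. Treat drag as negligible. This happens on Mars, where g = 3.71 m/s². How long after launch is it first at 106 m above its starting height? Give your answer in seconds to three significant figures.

4.33 s

Components: vₓ = 60.00 sin 57.2° = 50.43 m/s, v_y0 = 60.00 cos 57.2° = 32.50 m/s.
Require v_y0 t − ½ g t² = 106, i.e. 1.855 t² − 32.50 t + 106 = 0.
t = [32.50 ± √(32.50² − 2·3.71·106)] / 3.71 = (32.50 ± 16.43) / 3.71, so t = 4.333 s or t = 13.19 s.
The first (ascending) time is 4.333 s.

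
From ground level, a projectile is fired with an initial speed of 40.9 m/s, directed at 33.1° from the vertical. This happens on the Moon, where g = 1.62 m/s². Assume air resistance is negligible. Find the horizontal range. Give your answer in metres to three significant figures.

vₓ = 40.90 sin 33.1° = 22.34 m/s; v_y0 = 40.90 cos 33.1° = 34.26 m/s.
Time aloft: T = 2 v_y0 / g = 2 × 34.26 / 1.62 = 42.30 s.
Horizontal distance R = vₓ T = 22.34 × 42.30 = 944.8 m.

945 m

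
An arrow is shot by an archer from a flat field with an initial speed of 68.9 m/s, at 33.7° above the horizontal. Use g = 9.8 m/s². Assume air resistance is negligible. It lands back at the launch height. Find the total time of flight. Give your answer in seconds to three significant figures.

vₓ = 68.90 cos 33.7° = 57.32 m/s; v_y0 = 68.90 sin 33.7° = 38.23 m/s.
Time of flight on level ground: T = 2 v_y0 / g = 2 × 38.23 / 9.80 = 7.802 s.

7.80 s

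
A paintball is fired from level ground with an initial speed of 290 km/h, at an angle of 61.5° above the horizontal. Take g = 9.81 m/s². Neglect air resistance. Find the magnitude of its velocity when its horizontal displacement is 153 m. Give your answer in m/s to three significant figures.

49.9 m/s

Convert: 290 km/h = 290/3.6 = 80.56 m/s.
Horizontal component vₓ = 80.56 cos 61.5° = 38.44 m/s; vertical v_y0 = 80.56 sin 61.5° = 70.79 m/s.
At x = 153 m, t = x/vₓ = 153/38.44 = 3.980 s.
Vertical velocity there: v_y = v_y0 − g t = 70.79 − 9.81 × 3.980 = 31.75 m/s.
Speed: √(vₓ² + v_y²) = √(38.44² + 31.75²) = 49.85 m/s.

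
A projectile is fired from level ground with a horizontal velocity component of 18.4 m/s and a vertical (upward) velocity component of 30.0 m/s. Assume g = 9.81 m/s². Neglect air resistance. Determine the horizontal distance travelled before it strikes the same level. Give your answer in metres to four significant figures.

112.5 m

Time aloft: T = 2 v_y0 / g = 2 × 30.00 / 9.81 = 6.116 s.
Horizontal distance R = vₓ T = 18.40 × 6.116 = 112.5 m.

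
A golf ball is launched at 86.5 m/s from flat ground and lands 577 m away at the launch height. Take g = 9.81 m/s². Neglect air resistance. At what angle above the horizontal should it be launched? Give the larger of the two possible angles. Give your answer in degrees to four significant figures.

From R = (v₀²/g) sin 2θ: sin 2θ = 9.81 × 577 / 7482.2 = 0.7565.
2θ = 49.16° or 180° − 49.16° = 130.8°, so θ = 24.58° or 65.42°.
The larger angle is 65.42°.

65.42°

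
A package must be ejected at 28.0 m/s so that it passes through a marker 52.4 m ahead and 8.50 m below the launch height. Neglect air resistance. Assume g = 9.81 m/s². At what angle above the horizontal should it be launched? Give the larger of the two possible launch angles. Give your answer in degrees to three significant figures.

Trajectory: y = x tanθ − g x² (1 + tan²θ)/(2v₀²). With x = 52.4, y = −8.50, v₀ = 28.0, g = 9.81:
17.18 tan²θ − 52.4 tanθ + (8.679) = 0.
tanθ = [52.4 ± √(52.4² − 4 × 17.18 × (8.679))] / (2 × 17.18) = (52.4 ± 46.36) / 34.36, giving tanθ = 0.1757 or 2.875.
θ = 9.968° or 70.82°; the larger is 70.82°.

70.8°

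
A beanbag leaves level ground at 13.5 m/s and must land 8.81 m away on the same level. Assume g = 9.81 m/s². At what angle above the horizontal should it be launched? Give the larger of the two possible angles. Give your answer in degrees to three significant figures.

Level-ground range R = v₀² sin(2θ)/g ⇒ sin(2θ) = gR/v₀² = 9.81 × 8.81 / 13.5² = 0.4742.
2θ = 28.31° or 180° − 28.31° = 151.7°, so θ = 14.15° or 75.85°.
The larger angle is 75.85°.

75.8°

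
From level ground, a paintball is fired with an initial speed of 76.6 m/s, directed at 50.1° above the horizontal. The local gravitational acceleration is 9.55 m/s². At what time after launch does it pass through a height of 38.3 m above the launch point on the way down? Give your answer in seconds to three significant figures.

11.6 s

Horizontal component vₓ = 76.60 cos 50.1° = 49.14 m/s; vertical v_y0 = 76.60 sin 50.1° = 58.76 m/s.
Set y = v_y0 t − ½ g t² = 38.3: 4.775 t² − 58.76 t + 38.3 = 0.
Quadratic formula: t = (58.76 ± √2721.8) / 9.55 = (58.76 ± 52.17) / 9.55 → t = 0.6905 s or 11.62 s.
The descending-branch root is 11.62 s.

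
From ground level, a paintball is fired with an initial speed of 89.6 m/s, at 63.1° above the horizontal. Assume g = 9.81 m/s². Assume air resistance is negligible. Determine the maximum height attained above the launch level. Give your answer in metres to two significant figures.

330 m

Horizontal component vₓ = 89.60 cos 63.1° = 40.54 m/s; vertical v_y0 = 89.60 sin 63.1° = 79.91 m/s.
Peak height H = v_y0² / (2g) = 6384.8 / 19.62 = 325.4 m.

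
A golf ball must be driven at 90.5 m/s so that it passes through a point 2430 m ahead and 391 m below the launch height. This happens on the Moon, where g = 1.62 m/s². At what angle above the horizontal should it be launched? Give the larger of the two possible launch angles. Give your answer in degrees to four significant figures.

76.23°

Trajectory: y = x tanθ − g x² (1 + tan²θ)/(2v₀²). With x = 2430, y = −391, v₀ = 90.5, g = 1.62:
584.0 tan²θ − 2430 tanθ + (193.0) = 0.
tanθ = [2430 ± √(2430² − 4 × 584.0 × (193.0))] / (2 × 584.0) = (2430 ± 2335) / 1168, giving tanθ = 0.08099 or 4.080.
θ = 4.630° or 76.23°; the larger is 76.23°.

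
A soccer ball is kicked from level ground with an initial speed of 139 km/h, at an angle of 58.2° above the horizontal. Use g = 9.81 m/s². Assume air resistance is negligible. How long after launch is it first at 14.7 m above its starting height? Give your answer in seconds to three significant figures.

0.483 s

Convert: 139 km/h = 139/3.6 = 38.61 m/s.
Horizontal component vₓ = 38.61 cos 58.2° = 20.35 m/s; vertical v_y0 = 38.61 sin 58.2° = 32.82 m/s.
Set y = v_y0 t − ½ g t² = 14.7: 4.905 t² − 32.82 t + 14.7 = 0.
Quadratic formula: t = (32.82 ± √788.43) / 9.81 = (32.82 ± 28.08) / 9.81 → t = 0.4828 s or 6.207 s.
The first (ascending) time is 0.4828 s.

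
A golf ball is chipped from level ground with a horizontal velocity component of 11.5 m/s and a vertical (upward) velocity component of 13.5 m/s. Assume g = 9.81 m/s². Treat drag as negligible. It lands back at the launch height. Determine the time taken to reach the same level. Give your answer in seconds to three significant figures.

2.75 s

Landing at launch height ⇒ T = 2 v_y0 / g = 2 × 13.50 / 9.81 = 2.752 s.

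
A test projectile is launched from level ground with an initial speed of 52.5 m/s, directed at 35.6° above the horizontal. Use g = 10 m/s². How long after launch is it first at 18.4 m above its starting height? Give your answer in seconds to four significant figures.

0.6771 s

vₓ = 52.50 cos 35.6° = 42.69 m/s; v_y0 = 52.50 sin 35.6° = 30.56 m/s.
Require v_y0 t − ½ g t² = 18.4, i.e. 5.000 t² − 30.56 t + 18.4 = 0.
Quadratic formula: t = (30.56 ± √566.00) / 10.0 = (30.56 ± 23.79) / 10.0 → t = 0.6771 s or 5.435 s.
The first (ascending) time is 0.6771 s.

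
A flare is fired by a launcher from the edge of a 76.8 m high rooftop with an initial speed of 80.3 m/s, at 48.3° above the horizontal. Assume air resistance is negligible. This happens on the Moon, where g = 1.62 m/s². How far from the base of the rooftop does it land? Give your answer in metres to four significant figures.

vₓ = 80.30 cos 48.3° = 53.42 m/s; v_y0 = 80.30 sin 48.3° = 59.96 m/s.
With up positive and y = 0 at the ground: y(t) = 76.8 + (59.96) t − 0.8100 t². Setting y = 0 and taking the positive root: t = [59.96 + √(59.96² + 2·1.62·76.8)] / 1.62 = (59.96 + 62.00) / 1.62 = 75.28 s.
Horizontal distance: R = vₓ t = 53.42 × 75.28 = 4021 m.

4021 m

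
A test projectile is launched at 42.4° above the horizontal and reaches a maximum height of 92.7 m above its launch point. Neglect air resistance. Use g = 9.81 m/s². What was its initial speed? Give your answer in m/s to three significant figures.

63.2 m/s

At the peak v_y = 0, so v_y0 = √(2gH) = √(2 × 9.81 × 92.7) = 42.65 m/s.
v_y0 = v₀ sin θ ⇒ v₀ = 42.65 / sin 42.4° = 63.25 m/s.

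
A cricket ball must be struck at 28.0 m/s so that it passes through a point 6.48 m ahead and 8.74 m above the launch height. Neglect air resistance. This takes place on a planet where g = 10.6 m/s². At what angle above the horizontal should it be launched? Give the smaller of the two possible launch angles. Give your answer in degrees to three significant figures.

56.1°

Trajectory: y = x tanθ − g x² (1 + tan²θ)/(2v₀²). With x = 6.48, y = 8.74, v₀ = 28.0, g = 10.6:
0.2839 tan²θ − 6.48 tanθ + (9.024) = 0.
tanθ = [6.48 ± √(6.48² − 4 × 0.2839 × (9.024))] / (2 × 0.2839) = (6.48 ± 5.634) / 0.5677, giving tanθ = 1.490 or 21.34.
θ = 56.13° or 87.32°; the smaller is 56.13°.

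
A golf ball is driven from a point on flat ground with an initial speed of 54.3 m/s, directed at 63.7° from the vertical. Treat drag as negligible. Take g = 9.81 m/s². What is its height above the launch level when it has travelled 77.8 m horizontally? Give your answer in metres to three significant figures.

25.9 m

Horizontal component vₓ = 54.30 sin 63.7° = 48.68 m/s; vertical v_y0 = 54.30 cos 63.7° = 24.06 m/s.
Time to reach x = 77.8 m: t = x/vₓ = 77.8/48.68 = 1.598 s.
Height: y = v_y0 t − ½ g t² = 24.06 × 1.598 − 4.905 × 1.598² = 38.45 − 12.53 = 25.92 m.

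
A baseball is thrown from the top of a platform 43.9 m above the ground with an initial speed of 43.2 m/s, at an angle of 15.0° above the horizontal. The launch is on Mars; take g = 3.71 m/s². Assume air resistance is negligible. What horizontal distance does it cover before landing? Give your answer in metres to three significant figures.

365 m

Resolve: vₓ = 43.20 cos 15.0° = 41.73 m/s and v_y0 = 43.20 sin 15.0° = 11.18 m/s.
With up positive and y = 0 at the ground: y(t) = 43.9 + (11.18) t − 1.855 t². Setting y = 0 and taking the positive root: t = [11.18 + √(11.18² + 2·3.71·43.9)] / 3.71 = (11.18 + 21.23) / 3.71 = 8.736 s.
Horizontal distance: R = vₓ t = 41.73 × 8.736 = 364.6 m.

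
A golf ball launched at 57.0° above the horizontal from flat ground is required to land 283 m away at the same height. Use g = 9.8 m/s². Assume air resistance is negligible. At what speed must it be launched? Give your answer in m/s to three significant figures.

From R = (v₀² / g) sin 2θ: v₀ = √(gR / sin 2θ).
v₀ = √(9.80 × 283 / sin 114.0°) = √(2773 / 0.9135) = √3035.9 = 55.10 m/s.

55.1 m/s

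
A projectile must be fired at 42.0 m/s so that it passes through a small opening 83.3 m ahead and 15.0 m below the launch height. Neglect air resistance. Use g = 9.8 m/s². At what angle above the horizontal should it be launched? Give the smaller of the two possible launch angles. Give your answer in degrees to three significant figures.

2.97°

Trajectory: y = x tanθ − g x² (1 + tan²θ)/(2v₀²). With x = 83.3, y = −15.0, v₀ = 42.0, g = 9.80:
19.27 tan²θ − 83.3 tanθ + (4.275) = 0.
tanθ = [83.3 ± √(83.3² − 4 × 19.27 × (4.275))] / (2 × 19.27) = (83.3 ± 81.30) / 38.55, giving tanθ = 0.05194 or 4.270.
θ = 2.973° or 76.82°; the smaller is 2.973°.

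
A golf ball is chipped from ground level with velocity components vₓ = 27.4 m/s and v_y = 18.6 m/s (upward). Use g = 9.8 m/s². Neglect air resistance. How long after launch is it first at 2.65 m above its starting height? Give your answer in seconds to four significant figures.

0.1483 s

Set y = v_y0 t − ½ g t² = 2.65: 4.900 t² − 18.60 t + 2.65 = 0.
t = [18.60 ± √(18.60² − 2·9.80·2.65)] / 9.80 = (18.60 ± 17.15) / 9.80, so t = 0.1483 s or t = 3.648 s.
The first (ascending) time is 0.1483 s.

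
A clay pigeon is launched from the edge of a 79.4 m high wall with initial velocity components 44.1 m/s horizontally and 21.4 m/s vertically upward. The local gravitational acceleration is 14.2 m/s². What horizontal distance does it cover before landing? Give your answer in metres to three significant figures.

With up positive and y = 0 at the ground: y(t) = 79.4 + (21.40) t − 7.100 t². Setting y = 0 and taking the positive root: t = [21.40 + √(21.40² + 2·14.2·79.4)] / 14.2 = (21.40 + 52.09) / 14.2 = 5.175 s.
Horizontal distance: R = vₓ t = 44.10 × 5.175 = 228.2 m.

228 m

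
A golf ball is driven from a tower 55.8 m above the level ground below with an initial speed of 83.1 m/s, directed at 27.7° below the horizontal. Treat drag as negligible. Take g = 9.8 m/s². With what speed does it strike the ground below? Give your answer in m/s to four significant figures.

vₓ = 83.10 cos 27.7° = 73.58 m/s; v_y0 = −38.63 m/s (downward).
Vertical motion (up positive, ground at y = 0): 4.900 t² − (−38.63) t − 55.8 = 0, so t = (−38.63 + √(38.63² + 2·9.80·55.8)) / 9.80 = (−38.63 + 50.85) / 9.80 = 1.247 s.
Vertical velocity at impact: v_y = v_y0 − g t = −38.63 − 9.80 × 1.247 = −50.85 m/s.
Speed: |v| = √(vₓ² + v_y²) = √(73.58² + 50.85²) = 89.44 m/s.

89.44 m/s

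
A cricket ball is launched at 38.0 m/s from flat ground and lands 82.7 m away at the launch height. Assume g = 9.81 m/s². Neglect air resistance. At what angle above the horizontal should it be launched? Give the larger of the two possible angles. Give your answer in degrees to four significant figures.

Level-ground range R = v₀² sin(2θ)/g ⇒ sin(2θ) = gR/v₀² = 9.81 × 82.7 / 38.0² = 0.5618.
2θ = 34.18° or 180° − 34.18° = 145.8°, so θ = 17.09° or 72.91°.
The larger angle is 72.91°.

72.91°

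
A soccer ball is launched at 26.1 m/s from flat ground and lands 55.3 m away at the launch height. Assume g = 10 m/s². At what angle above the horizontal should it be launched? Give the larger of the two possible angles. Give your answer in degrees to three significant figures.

From R = (v₀²/g) sin 2θ: sin 2θ = 10.0 × 55.3 / 681.21 = 0.8118.
2θ = 54.27° or 180° − 54.27° = 125.7°, so θ = 27.14° or 62.86°.
The larger angle is 62.86°.

62.9°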